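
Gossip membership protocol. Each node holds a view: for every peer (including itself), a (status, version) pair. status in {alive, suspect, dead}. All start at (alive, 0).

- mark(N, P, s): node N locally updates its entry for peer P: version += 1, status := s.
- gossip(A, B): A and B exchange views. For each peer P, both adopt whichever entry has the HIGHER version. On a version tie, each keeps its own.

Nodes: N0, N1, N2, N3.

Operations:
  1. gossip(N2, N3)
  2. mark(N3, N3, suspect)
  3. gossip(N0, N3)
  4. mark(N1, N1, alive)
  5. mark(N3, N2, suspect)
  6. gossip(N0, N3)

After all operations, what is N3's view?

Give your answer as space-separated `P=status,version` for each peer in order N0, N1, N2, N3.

Op 1: gossip N2<->N3 -> N2.N0=(alive,v0) N2.N1=(alive,v0) N2.N2=(alive,v0) N2.N3=(alive,v0) | N3.N0=(alive,v0) N3.N1=(alive,v0) N3.N2=(alive,v0) N3.N3=(alive,v0)
Op 2: N3 marks N3=suspect -> (suspect,v1)
Op 3: gossip N0<->N3 -> N0.N0=(alive,v0) N0.N1=(alive,v0) N0.N2=(alive,v0) N0.N3=(suspect,v1) | N3.N0=(alive,v0) N3.N1=(alive,v0) N3.N2=(alive,v0) N3.N3=(suspect,v1)
Op 4: N1 marks N1=alive -> (alive,v1)
Op 5: N3 marks N2=suspect -> (suspect,v1)
Op 6: gossip N0<->N3 -> N0.N0=(alive,v0) N0.N1=(alive,v0) N0.N2=(suspect,v1) N0.N3=(suspect,v1) | N3.N0=(alive,v0) N3.N1=(alive,v0) N3.N2=(suspect,v1) N3.N3=(suspect,v1)

Answer: N0=alive,0 N1=alive,0 N2=suspect,1 N3=suspect,1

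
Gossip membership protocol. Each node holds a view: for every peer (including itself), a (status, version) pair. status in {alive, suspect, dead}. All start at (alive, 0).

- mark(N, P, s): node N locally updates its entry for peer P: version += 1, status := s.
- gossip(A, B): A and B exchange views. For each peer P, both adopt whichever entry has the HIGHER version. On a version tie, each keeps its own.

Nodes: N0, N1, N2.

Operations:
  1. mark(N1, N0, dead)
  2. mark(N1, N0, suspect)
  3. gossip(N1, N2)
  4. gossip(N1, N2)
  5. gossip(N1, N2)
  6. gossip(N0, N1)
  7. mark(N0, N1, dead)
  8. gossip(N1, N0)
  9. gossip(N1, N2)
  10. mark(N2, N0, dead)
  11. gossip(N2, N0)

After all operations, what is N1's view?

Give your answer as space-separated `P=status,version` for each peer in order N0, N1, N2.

Answer: N0=suspect,2 N1=dead,1 N2=alive,0

Derivation:
Op 1: N1 marks N0=dead -> (dead,v1)
Op 2: N1 marks N0=suspect -> (suspect,v2)
Op 3: gossip N1<->N2 -> N1.N0=(suspect,v2) N1.N1=(alive,v0) N1.N2=(alive,v0) | N2.N0=(suspect,v2) N2.N1=(alive,v0) N2.N2=(alive,v0)
Op 4: gossip N1<->N2 -> N1.N0=(suspect,v2) N1.N1=(alive,v0) N1.N2=(alive,v0) | N2.N0=(suspect,v2) N2.N1=(alive,v0) N2.N2=(alive,v0)
Op 5: gossip N1<->N2 -> N1.N0=(suspect,v2) N1.N1=(alive,v0) N1.N2=(alive,v0) | N2.N0=(suspect,v2) N2.N1=(alive,v0) N2.N2=(alive,v0)
Op 6: gossip N0<->N1 -> N0.N0=(suspect,v2) N0.N1=(alive,v0) N0.N2=(alive,v0) | N1.N0=(suspect,v2) N1.N1=(alive,v0) N1.N2=(alive,v0)
Op 7: N0 marks N1=dead -> (dead,v1)
Op 8: gossip N1<->N0 -> N1.N0=(suspect,v2) N1.N1=(dead,v1) N1.N2=(alive,v0) | N0.N0=(suspect,v2) N0.N1=(dead,v1) N0.N2=(alive,v0)
Op 9: gossip N1<->N2 -> N1.N0=(suspect,v2) N1.N1=(dead,v1) N1.N2=(alive,v0) | N2.N0=(suspect,v2) N2.N1=(dead,v1) N2.N2=(alive,v0)
Op 10: N2 marks N0=dead -> (dead,v3)
Op 11: gossip N2<->N0 -> N2.N0=(dead,v3) N2.N1=(dead,v1) N2.N2=(alive,v0) | N0.N0=(dead,v3) N0.N1=(dead,v1) N0.N2=(alive,v0)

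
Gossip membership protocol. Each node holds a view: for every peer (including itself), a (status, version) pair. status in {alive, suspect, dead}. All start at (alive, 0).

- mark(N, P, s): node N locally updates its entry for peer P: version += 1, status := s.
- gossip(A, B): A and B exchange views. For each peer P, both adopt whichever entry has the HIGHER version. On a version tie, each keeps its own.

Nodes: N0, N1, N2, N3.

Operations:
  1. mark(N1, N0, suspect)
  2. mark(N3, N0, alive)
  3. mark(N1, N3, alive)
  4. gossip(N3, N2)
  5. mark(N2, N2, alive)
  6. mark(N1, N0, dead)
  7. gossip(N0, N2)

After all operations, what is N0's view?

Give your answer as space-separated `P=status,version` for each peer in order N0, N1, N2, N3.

Op 1: N1 marks N0=suspect -> (suspect,v1)
Op 2: N3 marks N0=alive -> (alive,v1)
Op 3: N1 marks N3=alive -> (alive,v1)
Op 4: gossip N3<->N2 -> N3.N0=(alive,v1) N3.N1=(alive,v0) N3.N2=(alive,v0) N3.N3=(alive,v0) | N2.N0=(alive,v1) N2.N1=(alive,v0) N2.N2=(alive,v0) N2.N3=(alive,v0)
Op 5: N2 marks N2=alive -> (alive,v1)
Op 6: N1 marks N0=dead -> (dead,v2)
Op 7: gossip N0<->N2 -> N0.N0=(alive,v1) N0.N1=(alive,v0) N0.N2=(alive,v1) N0.N3=(alive,v0) | N2.N0=(alive,v1) N2.N1=(alive,v0) N2.N2=(alive,v1) N2.N3=(alive,v0)

Answer: N0=alive,1 N1=alive,0 N2=alive,1 N3=alive,0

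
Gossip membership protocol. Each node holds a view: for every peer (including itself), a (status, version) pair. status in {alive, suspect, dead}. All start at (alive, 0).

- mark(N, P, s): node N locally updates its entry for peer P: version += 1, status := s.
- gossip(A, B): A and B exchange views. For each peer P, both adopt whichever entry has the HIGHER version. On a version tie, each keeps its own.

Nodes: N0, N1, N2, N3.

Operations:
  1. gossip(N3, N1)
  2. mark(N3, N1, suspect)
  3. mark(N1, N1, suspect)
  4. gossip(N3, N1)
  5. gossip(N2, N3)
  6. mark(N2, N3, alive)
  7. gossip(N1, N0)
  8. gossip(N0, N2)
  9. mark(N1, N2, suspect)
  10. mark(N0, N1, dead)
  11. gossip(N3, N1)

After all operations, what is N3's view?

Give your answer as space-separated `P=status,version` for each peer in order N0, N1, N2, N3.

Answer: N0=alive,0 N1=suspect,1 N2=suspect,1 N3=alive,0

Derivation:
Op 1: gossip N3<->N1 -> N3.N0=(alive,v0) N3.N1=(alive,v0) N3.N2=(alive,v0) N3.N3=(alive,v0) | N1.N0=(alive,v0) N1.N1=(alive,v0) N1.N2=(alive,v0) N1.N3=(alive,v0)
Op 2: N3 marks N1=suspect -> (suspect,v1)
Op 3: N1 marks N1=suspect -> (suspect,v1)
Op 4: gossip N3<->N1 -> N3.N0=(alive,v0) N3.N1=(suspect,v1) N3.N2=(alive,v0) N3.N3=(alive,v0) | N1.N0=(alive,v0) N1.N1=(suspect,v1) N1.N2=(alive,v0) N1.N3=(alive,v0)
Op 5: gossip N2<->N3 -> N2.N0=(alive,v0) N2.N1=(suspect,v1) N2.N2=(alive,v0) N2.N3=(alive,v0) | N3.N0=(alive,v0) N3.N1=(suspect,v1) N3.N2=(alive,v0) N3.N3=(alive,v0)
Op 6: N2 marks N3=alive -> (alive,v1)
Op 7: gossip N1<->N0 -> N1.N0=(alive,v0) N1.N1=(suspect,v1) N1.N2=(alive,v0) N1.N3=(alive,v0) | N0.N0=(alive,v0) N0.N1=(suspect,v1) N0.N2=(alive,v0) N0.N3=(alive,v0)
Op 8: gossip N0<->N2 -> N0.N0=(alive,v0) N0.N1=(suspect,v1) N0.N2=(alive,v0) N0.N3=(alive,v1) | N2.N0=(alive,v0) N2.N1=(suspect,v1) N2.N2=(alive,v0) N2.N3=(alive,v1)
Op 9: N1 marks N2=suspect -> (suspect,v1)
Op 10: N0 marks N1=dead -> (dead,v2)
Op 11: gossip N3<->N1 -> N3.N0=(alive,v0) N3.N1=(suspect,v1) N3.N2=(suspect,v1) N3.N3=(alive,v0) | N1.N0=(alive,v0) N1.N1=(suspect,v1) N1.N2=(suspect,v1) N1.N3=(alive,v0)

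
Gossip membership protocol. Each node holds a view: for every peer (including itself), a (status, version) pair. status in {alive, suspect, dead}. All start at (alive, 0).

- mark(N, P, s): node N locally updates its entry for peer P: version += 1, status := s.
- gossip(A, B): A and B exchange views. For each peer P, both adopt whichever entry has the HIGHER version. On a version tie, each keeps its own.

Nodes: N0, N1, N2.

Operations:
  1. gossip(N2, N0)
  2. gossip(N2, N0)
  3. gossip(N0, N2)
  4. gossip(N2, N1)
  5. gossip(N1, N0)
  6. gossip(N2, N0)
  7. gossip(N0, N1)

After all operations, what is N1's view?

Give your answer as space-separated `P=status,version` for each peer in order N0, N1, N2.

Answer: N0=alive,0 N1=alive,0 N2=alive,0

Derivation:
Op 1: gossip N2<->N0 -> N2.N0=(alive,v0) N2.N1=(alive,v0) N2.N2=(alive,v0) | N0.N0=(alive,v0) N0.N1=(alive,v0) N0.N2=(alive,v0)
Op 2: gossip N2<->N0 -> N2.N0=(alive,v0) N2.N1=(alive,v0) N2.N2=(alive,v0) | N0.N0=(alive,v0) N0.N1=(alive,v0) N0.N2=(alive,v0)
Op 3: gossip N0<->N2 -> N0.N0=(alive,v0) N0.N1=(alive,v0) N0.N2=(alive,v0) | N2.N0=(alive,v0) N2.N1=(alive,v0) N2.N2=(alive,v0)
Op 4: gossip N2<->N1 -> N2.N0=(alive,v0) N2.N1=(alive,v0) N2.N2=(alive,v0) | N1.N0=(alive,v0) N1.N1=(alive,v0) N1.N2=(alive,v0)
Op 5: gossip N1<->N0 -> N1.N0=(alive,v0) N1.N1=(alive,v0) N1.N2=(alive,v0) | N0.N0=(alive,v0) N0.N1=(alive,v0) N0.N2=(alive,v0)
Op 6: gossip N2<->N0 -> N2.N0=(alive,v0) N2.N1=(alive,v0) N2.N2=(alive,v0) | N0.N0=(alive,v0) N0.N1=(alive,v0) N0.N2=(alive,v0)
Op 7: gossip N0<->N1 -> N0.N0=(alive,v0) N0.N1=(alive,v0) N0.N2=(alive,v0) | N1.N0=(alive,v0) N1.N1=(alive,v0) N1.N2=(alive,v0)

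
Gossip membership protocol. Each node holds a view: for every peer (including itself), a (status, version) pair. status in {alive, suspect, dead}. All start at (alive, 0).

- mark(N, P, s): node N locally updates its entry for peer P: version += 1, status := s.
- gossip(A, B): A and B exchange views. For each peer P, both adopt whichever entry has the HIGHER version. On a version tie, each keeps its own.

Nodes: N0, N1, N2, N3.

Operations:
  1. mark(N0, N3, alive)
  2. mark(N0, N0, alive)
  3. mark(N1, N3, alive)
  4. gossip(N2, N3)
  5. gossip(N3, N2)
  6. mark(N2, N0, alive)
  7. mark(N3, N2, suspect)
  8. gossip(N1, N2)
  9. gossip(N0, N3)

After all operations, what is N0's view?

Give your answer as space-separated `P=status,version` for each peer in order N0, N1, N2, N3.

Op 1: N0 marks N3=alive -> (alive,v1)
Op 2: N0 marks N0=alive -> (alive,v1)
Op 3: N1 marks N3=alive -> (alive,v1)
Op 4: gossip N2<->N3 -> N2.N0=(alive,v0) N2.N1=(alive,v0) N2.N2=(alive,v0) N2.N3=(alive,v0) | N3.N0=(alive,v0) N3.N1=(alive,v0) N3.N2=(alive,v0) N3.N3=(alive,v0)
Op 5: gossip N3<->N2 -> N3.N0=(alive,v0) N3.N1=(alive,v0) N3.N2=(alive,v0) N3.N3=(alive,v0) | N2.N0=(alive,v0) N2.N1=(alive,v0) N2.N2=(alive,v0) N2.N3=(alive,v0)
Op 6: N2 marks N0=alive -> (alive,v1)
Op 7: N3 marks N2=suspect -> (suspect,v1)
Op 8: gossip N1<->N2 -> N1.N0=(alive,v1) N1.N1=(alive,v0) N1.N2=(alive,v0) N1.N3=(alive,v1) | N2.N0=(alive,v1) N2.N1=(alive,v0) N2.N2=(alive,v0) N2.N3=(alive,v1)
Op 9: gossip N0<->N3 -> N0.N0=(alive,v1) N0.N1=(alive,v0) N0.N2=(suspect,v1) N0.N3=(alive,v1) | N3.N0=(alive,v1) N3.N1=(alive,v0) N3.N2=(suspect,v1) N3.N3=(alive,v1)

Answer: N0=alive,1 N1=alive,0 N2=suspect,1 N3=alive,1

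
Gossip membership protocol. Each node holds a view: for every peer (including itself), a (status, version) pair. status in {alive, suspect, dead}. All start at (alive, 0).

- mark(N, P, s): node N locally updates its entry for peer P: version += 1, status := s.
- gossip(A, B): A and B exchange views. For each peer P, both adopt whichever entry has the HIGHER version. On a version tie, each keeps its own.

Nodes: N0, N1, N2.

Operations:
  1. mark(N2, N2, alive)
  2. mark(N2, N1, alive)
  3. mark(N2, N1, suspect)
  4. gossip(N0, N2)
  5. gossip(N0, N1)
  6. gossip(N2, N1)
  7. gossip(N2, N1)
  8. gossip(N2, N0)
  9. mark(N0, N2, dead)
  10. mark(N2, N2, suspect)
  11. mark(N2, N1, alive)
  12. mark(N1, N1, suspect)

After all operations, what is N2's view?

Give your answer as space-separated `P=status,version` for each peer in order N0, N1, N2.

Op 1: N2 marks N2=alive -> (alive,v1)
Op 2: N2 marks N1=alive -> (alive,v1)
Op 3: N2 marks N1=suspect -> (suspect,v2)
Op 4: gossip N0<->N2 -> N0.N0=(alive,v0) N0.N1=(suspect,v2) N0.N2=(alive,v1) | N2.N0=(alive,v0) N2.N1=(suspect,v2) N2.N2=(alive,v1)
Op 5: gossip N0<->N1 -> N0.N0=(alive,v0) N0.N1=(suspect,v2) N0.N2=(alive,v1) | N1.N0=(alive,v0) N1.N1=(suspect,v2) N1.N2=(alive,v1)
Op 6: gossip N2<->N1 -> N2.N0=(alive,v0) N2.N1=(suspect,v2) N2.N2=(alive,v1) | N1.N0=(alive,v0) N1.N1=(suspect,v2) N1.N2=(alive,v1)
Op 7: gossip N2<->N1 -> N2.N0=(alive,v0) N2.N1=(suspect,v2) N2.N2=(alive,v1) | N1.N0=(alive,v0) N1.N1=(suspect,v2) N1.N2=(alive,v1)
Op 8: gossip N2<->N0 -> N2.N0=(alive,v0) N2.N1=(suspect,v2) N2.N2=(alive,v1) | N0.N0=(alive,v0) N0.N1=(suspect,v2) N0.N2=(alive,v1)
Op 9: N0 marks N2=dead -> (dead,v2)
Op 10: N2 marks N2=suspect -> (suspect,v2)
Op 11: N2 marks N1=alive -> (alive,v3)
Op 12: N1 marks N1=suspect -> (suspect,v3)

Answer: N0=alive,0 N1=alive,3 N2=suspect,2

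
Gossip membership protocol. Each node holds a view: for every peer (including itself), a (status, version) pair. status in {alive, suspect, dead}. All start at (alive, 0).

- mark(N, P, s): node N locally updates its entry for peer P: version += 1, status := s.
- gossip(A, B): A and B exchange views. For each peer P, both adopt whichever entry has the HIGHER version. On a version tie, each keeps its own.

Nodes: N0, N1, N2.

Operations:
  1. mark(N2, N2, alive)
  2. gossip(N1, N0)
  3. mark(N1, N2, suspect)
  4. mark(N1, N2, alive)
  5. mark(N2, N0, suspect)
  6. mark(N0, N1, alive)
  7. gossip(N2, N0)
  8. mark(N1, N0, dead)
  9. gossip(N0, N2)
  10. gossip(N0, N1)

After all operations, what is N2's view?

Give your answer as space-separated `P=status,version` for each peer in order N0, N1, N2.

Op 1: N2 marks N2=alive -> (alive,v1)
Op 2: gossip N1<->N0 -> N1.N0=(alive,v0) N1.N1=(alive,v0) N1.N2=(alive,v0) | N0.N0=(alive,v0) N0.N1=(alive,v0) N0.N2=(alive,v0)
Op 3: N1 marks N2=suspect -> (suspect,v1)
Op 4: N1 marks N2=alive -> (alive,v2)
Op 5: N2 marks N0=suspect -> (suspect,v1)
Op 6: N0 marks N1=alive -> (alive,v1)
Op 7: gossip N2<->N0 -> N2.N0=(suspect,v1) N2.N1=(alive,v1) N2.N2=(alive,v1) | N0.N0=(suspect,v1) N0.N1=(alive,v1) N0.N2=(alive,v1)
Op 8: N1 marks N0=dead -> (dead,v1)
Op 9: gossip N0<->N2 -> N0.N0=(suspect,v1) N0.N1=(alive,v1) N0.N2=(alive,v1) | N2.N0=(suspect,v1) N2.N1=(alive,v1) N2.N2=(alive,v1)
Op 10: gossip N0<->N1 -> N0.N0=(suspect,v1) N0.N1=(alive,v1) N0.N2=(alive,v2) | N1.N0=(dead,v1) N1.N1=(alive,v1) N1.N2=(alive,v2)

Answer: N0=suspect,1 N1=alive,1 N2=alive,1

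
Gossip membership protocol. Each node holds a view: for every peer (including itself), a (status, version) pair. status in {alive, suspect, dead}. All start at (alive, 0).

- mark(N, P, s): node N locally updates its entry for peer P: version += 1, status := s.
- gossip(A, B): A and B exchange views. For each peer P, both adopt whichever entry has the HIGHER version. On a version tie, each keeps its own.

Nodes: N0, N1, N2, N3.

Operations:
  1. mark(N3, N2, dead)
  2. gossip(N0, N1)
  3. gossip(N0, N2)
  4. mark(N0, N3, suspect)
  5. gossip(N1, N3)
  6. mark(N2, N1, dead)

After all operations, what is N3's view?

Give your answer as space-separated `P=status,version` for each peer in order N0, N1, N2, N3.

Op 1: N3 marks N2=dead -> (dead,v1)
Op 2: gossip N0<->N1 -> N0.N0=(alive,v0) N0.N1=(alive,v0) N0.N2=(alive,v0) N0.N3=(alive,v0) | N1.N0=(alive,v0) N1.N1=(alive,v0) N1.N2=(alive,v0) N1.N3=(alive,v0)
Op 3: gossip N0<->N2 -> N0.N0=(alive,v0) N0.N1=(alive,v0) N0.N2=(alive,v0) N0.N3=(alive,v0) | N2.N0=(alive,v0) N2.N1=(alive,v0) N2.N2=(alive,v0) N2.N3=(alive,v0)
Op 4: N0 marks N3=suspect -> (suspect,v1)
Op 5: gossip N1<->N3 -> N1.N0=(alive,v0) N1.N1=(alive,v0) N1.N2=(dead,v1) N1.N3=(alive,v0) | N3.N0=(alive,v0) N3.N1=(alive,v0) N3.N2=(dead,v1) N3.N3=(alive,v0)
Op 6: N2 marks N1=dead -> (dead,v1)

Answer: N0=alive,0 N1=alive,0 N2=dead,1 N3=alive,0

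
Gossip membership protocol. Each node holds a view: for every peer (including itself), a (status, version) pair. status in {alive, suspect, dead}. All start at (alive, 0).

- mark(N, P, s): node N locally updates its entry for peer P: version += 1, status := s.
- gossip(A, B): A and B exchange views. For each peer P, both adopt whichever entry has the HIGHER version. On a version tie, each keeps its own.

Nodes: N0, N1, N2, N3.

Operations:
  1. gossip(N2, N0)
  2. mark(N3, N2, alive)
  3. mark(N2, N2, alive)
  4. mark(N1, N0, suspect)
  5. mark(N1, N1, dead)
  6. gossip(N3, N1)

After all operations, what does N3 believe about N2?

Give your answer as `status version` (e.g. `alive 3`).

Op 1: gossip N2<->N0 -> N2.N0=(alive,v0) N2.N1=(alive,v0) N2.N2=(alive,v0) N2.N3=(alive,v0) | N0.N0=(alive,v0) N0.N1=(alive,v0) N0.N2=(alive,v0) N0.N3=(alive,v0)
Op 2: N3 marks N2=alive -> (alive,v1)
Op 3: N2 marks N2=alive -> (alive,v1)
Op 4: N1 marks N0=suspect -> (suspect,v1)
Op 5: N1 marks N1=dead -> (dead,v1)
Op 6: gossip N3<->N1 -> N3.N0=(suspect,v1) N3.N1=(dead,v1) N3.N2=(alive,v1) N3.N3=(alive,v0) | N1.N0=(suspect,v1) N1.N1=(dead,v1) N1.N2=(alive,v1) N1.N3=(alive,v0)

Answer: alive 1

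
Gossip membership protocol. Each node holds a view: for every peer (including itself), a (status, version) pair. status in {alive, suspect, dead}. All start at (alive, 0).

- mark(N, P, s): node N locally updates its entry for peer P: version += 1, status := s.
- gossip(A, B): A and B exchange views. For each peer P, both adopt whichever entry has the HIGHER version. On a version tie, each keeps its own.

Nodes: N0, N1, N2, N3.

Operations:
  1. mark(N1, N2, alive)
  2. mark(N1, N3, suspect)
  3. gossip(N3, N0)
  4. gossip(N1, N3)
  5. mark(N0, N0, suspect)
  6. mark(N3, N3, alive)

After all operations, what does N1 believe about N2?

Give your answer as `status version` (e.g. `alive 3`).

Answer: alive 1

Derivation:
Op 1: N1 marks N2=alive -> (alive,v1)
Op 2: N1 marks N3=suspect -> (suspect,v1)
Op 3: gossip N3<->N0 -> N3.N0=(alive,v0) N3.N1=(alive,v0) N3.N2=(alive,v0) N3.N3=(alive,v0) | N0.N0=(alive,v0) N0.N1=(alive,v0) N0.N2=(alive,v0) N0.N3=(alive,v0)
Op 4: gossip N1<->N3 -> N1.N0=(alive,v0) N1.N1=(alive,v0) N1.N2=(alive,v1) N1.N3=(suspect,v1) | N3.N0=(alive,v0) N3.N1=(alive,v0) N3.N2=(alive,v1) N3.N3=(suspect,v1)
Op 5: N0 marks N0=suspect -> (suspect,v1)
Op 6: N3 marks N3=alive -> (alive,v2)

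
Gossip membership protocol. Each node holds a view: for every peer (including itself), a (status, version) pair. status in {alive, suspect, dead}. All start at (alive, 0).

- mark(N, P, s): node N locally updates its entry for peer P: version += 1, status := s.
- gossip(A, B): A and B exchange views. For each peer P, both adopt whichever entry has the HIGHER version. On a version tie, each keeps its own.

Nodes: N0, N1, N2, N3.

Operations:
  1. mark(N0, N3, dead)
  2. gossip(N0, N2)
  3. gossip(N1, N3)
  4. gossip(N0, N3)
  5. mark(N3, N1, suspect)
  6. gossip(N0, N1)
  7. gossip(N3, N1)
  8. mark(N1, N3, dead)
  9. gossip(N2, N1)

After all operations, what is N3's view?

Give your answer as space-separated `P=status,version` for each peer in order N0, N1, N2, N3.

Answer: N0=alive,0 N1=suspect,1 N2=alive,0 N3=dead,1

Derivation:
Op 1: N0 marks N3=dead -> (dead,v1)
Op 2: gossip N0<->N2 -> N0.N0=(alive,v0) N0.N1=(alive,v0) N0.N2=(alive,v0) N0.N3=(dead,v1) | N2.N0=(alive,v0) N2.N1=(alive,v0) N2.N2=(alive,v0) N2.N3=(dead,v1)
Op 3: gossip N1<->N3 -> N1.N0=(alive,v0) N1.N1=(alive,v0) N1.N2=(alive,v0) N1.N3=(alive,v0) | N3.N0=(alive,v0) N3.N1=(alive,v0) N3.N2=(alive,v0) N3.N3=(alive,v0)
Op 4: gossip N0<->N3 -> N0.N0=(alive,v0) N0.N1=(alive,v0) N0.N2=(alive,v0) N0.N3=(dead,v1) | N3.N0=(alive,v0) N3.N1=(alive,v0) N3.N2=(alive,v0) N3.N3=(dead,v1)
Op 5: N3 marks N1=suspect -> (suspect,v1)
Op 6: gossip N0<->N1 -> N0.N0=(alive,v0) N0.N1=(alive,v0) N0.N2=(alive,v0) N0.N3=(dead,v1) | N1.N0=(alive,v0) N1.N1=(alive,v0) N1.N2=(alive,v0) N1.N3=(dead,v1)
Op 7: gossip N3<->N1 -> N3.N0=(alive,v0) N3.N1=(suspect,v1) N3.N2=(alive,v0) N3.N3=(dead,v1) | N1.N0=(alive,v0) N1.N1=(suspect,v1) N1.N2=(alive,v0) N1.N3=(dead,v1)
Op 8: N1 marks N3=dead -> (dead,v2)
Op 9: gossip N2<->N1 -> N2.N0=(alive,v0) N2.N1=(suspect,v1) N2.N2=(alive,v0) N2.N3=(dead,v2) | N1.N0=(alive,v0) N1.N1=(suspect,v1) N1.N2=(alive,v0) N1.N3=(dead,v2)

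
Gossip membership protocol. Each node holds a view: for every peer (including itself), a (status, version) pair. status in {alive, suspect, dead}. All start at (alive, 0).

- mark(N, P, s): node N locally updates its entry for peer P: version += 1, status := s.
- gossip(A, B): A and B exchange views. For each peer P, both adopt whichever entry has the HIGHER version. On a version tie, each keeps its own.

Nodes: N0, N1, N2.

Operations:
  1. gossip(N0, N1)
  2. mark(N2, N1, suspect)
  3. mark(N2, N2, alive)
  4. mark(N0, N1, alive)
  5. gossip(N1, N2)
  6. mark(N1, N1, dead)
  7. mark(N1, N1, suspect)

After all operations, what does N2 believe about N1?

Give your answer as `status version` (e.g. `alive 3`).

Answer: suspect 1

Derivation:
Op 1: gossip N0<->N1 -> N0.N0=(alive,v0) N0.N1=(alive,v0) N0.N2=(alive,v0) | N1.N0=(alive,v0) N1.N1=(alive,v0) N1.N2=(alive,v0)
Op 2: N2 marks N1=suspect -> (suspect,v1)
Op 3: N2 marks N2=alive -> (alive,v1)
Op 4: N0 marks N1=alive -> (alive,v1)
Op 5: gossip N1<->N2 -> N1.N0=(alive,v0) N1.N1=(suspect,v1) N1.N2=(alive,v1) | N2.N0=(alive,v0) N2.N1=(suspect,v1) N2.N2=(alive,v1)
Op 6: N1 marks N1=dead -> (dead,v2)
Op 7: N1 marks N1=suspect -> (suspect,v3)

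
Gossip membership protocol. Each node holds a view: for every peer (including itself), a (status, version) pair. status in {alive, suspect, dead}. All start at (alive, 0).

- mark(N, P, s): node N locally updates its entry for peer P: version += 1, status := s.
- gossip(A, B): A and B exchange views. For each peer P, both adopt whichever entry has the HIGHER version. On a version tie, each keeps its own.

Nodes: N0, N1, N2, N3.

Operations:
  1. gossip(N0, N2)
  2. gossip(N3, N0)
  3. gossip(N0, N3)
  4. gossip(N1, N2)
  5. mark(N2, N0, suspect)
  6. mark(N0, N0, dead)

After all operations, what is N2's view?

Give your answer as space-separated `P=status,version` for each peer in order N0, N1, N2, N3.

Op 1: gossip N0<->N2 -> N0.N0=(alive,v0) N0.N1=(alive,v0) N0.N2=(alive,v0) N0.N3=(alive,v0) | N2.N0=(alive,v0) N2.N1=(alive,v0) N2.N2=(alive,v0) N2.N3=(alive,v0)
Op 2: gossip N3<->N0 -> N3.N0=(alive,v0) N3.N1=(alive,v0) N3.N2=(alive,v0) N3.N3=(alive,v0) | N0.N0=(alive,v0) N0.N1=(alive,v0) N0.N2=(alive,v0) N0.N3=(alive,v0)
Op 3: gossip N0<->N3 -> N0.N0=(alive,v0) N0.N1=(alive,v0) N0.N2=(alive,v0) N0.N3=(alive,v0) | N3.N0=(alive,v0) N3.N1=(alive,v0) N3.N2=(alive,v0) N3.N3=(alive,v0)
Op 4: gossip N1<->N2 -> N1.N0=(alive,v0) N1.N1=(alive,v0) N1.N2=(alive,v0) N1.N3=(alive,v0) | N2.N0=(alive,v0) N2.N1=(alive,v0) N2.N2=(alive,v0) N2.N3=(alive,v0)
Op 5: N2 marks N0=suspect -> (suspect,v1)
Op 6: N0 marks N0=dead -> (dead,v1)

Answer: N0=suspect,1 N1=alive,0 N2=alive,0 N3=alive,0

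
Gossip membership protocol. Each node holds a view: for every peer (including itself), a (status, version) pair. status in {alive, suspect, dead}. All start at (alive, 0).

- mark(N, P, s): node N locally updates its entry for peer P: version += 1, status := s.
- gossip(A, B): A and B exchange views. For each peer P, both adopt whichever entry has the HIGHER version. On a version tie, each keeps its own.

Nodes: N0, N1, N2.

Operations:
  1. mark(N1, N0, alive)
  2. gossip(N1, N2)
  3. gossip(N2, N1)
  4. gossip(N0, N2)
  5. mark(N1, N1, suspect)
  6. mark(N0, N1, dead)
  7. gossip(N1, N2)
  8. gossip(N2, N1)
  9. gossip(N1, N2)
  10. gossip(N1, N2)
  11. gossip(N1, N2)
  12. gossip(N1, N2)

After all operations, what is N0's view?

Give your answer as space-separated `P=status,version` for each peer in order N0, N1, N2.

Op 1: N1 marks N0=alive -> (alive,v1)
Op 2: gossip N1<->N2 -> N1.N0=(alive,v1) N1.N1=(alive,v0) N1.N2=(alive,v0) | N2.N0=(alive,v1) N2.N1=(alive,v0) N2.N2=(alive,v0)
Op 3: gossip N2<->N1 -> N2.N0=(alive,v1) N2.N1=(alive,v0) N2.N2=(alive,v0) | N1.N0=(alive,v1) N1.N1=(alive,v0) N1.N2=(alive,v0)
Op 4: gossip N0<->N2 -> N0.N0=(alive,v1) N0.N1=(alive,v0) N0.N2=(alive,v0) | N2.N0=(alive,v1) N2.N1=(alive,v0) N2.N2=(alive,v0)
Op 5: N1 marks N1=suspect -> (suspect,v1)
Op 6: N0 marks N1=dead -> (dead,v1)
Op 7: gossip N1<->N2 -> N1.N0=(alive,v1) N1.N1=(suspect,v1) N1.N2=(alive,v0) | N2.N0=(alive,v1) N2.N1=(suspect,v1) N2.N2=(alive,v0)
Op 8: gossip N2<->N1 -> N2.N0=(alive,v1) N2.N1=(suspect,v1) N2.N2=(alive,v0) | N1.N0=(alive,v1) N1.N1=(suspect,v1) N1.N2=(alive,v0)
Op 9: gossip N1<->N2 -> N1.N0=(alive,v1) N1.N1=(suspect,v1) N1.N2=(alive,v0) | N2.N0=(alive,v1) N2.N1=(suspect,v1) N2.N2=(alive,v0)
Op 10: gossip N1<->N2 -> N1.N0=(alive,v1) N1.N1=(suspect,v1) N1.N2=(alive,v0) | N2.N0=(alive,v1) N2.N1=(suspect,v1) N2.N2=(alive,v0)
Op 11: gossip N1<->N2 -> N1.N0=(alive,v1) N1.N1=(suspect,v1) N1.N2=(alive,v0) | N2.N0=(alive,v1) N2.N1=(suspect,v1) N2.N2=(alive,v0)
Op 12: gossip N1<->N2 -> N1.N0=(alive,v1) N1.N1=(suspect,v1) N1.N2=(alive,v0) | N2.N0=(alive,v1) N2.N1=(suspect,v1) N2.N2=(alive,v0)

Answer: N0=alive,1 N1=dead,1 N2=alive,0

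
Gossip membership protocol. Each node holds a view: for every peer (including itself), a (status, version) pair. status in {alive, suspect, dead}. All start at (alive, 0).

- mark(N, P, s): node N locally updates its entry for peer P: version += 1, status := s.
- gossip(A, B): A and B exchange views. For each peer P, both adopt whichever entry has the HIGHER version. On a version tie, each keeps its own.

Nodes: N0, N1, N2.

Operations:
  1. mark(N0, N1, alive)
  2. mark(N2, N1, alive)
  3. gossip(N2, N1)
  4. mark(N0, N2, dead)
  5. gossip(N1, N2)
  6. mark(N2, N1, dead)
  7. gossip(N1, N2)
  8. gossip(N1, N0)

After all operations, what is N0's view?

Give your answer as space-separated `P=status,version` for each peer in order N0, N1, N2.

Answer: N0=alive,0 N1=dead,2 N2=dead,1

Derivation:
Op 1: N0 marks N1=alive -> (alive,v1)
Op 2: N2 marks N1=alive -> (alive,v1)
Op 3: gossip N2<->N1 -> N2.N0=(alive,v0) N2.N1=(alive,v1) N2.N2=(alive,v0) | N1.N0=(alive,v0) N1.N1=(alive,v1) N1.N2=(alive,v0)
Op 4: N0 marks N2=dead -> (dead,v1)
Op 5: gossip N1<->N2 -> N1.N0=(alive,v0) N1.N1=(alive,v1) N1.N2=(alive,v0) | N2.N0=(alive,v0) N2.N1=(alive,v1) N2.N2=(alive,v0)
Op 6: N2 marks N1=dead -> (dead,v2)
Op 7: gossip N1<->N2 -> N1.N0=(alive,v0) N1.N1=(dead,v2) N1.N2=(alive,v0) | N2.N0=(alive,v0) N2.N1=(dead,v2) N2.N2=(alive,v0)
Op 8: gossip N1<->N0 -> N1.N0=(alive,v0) N1.N1=(dead,v2) N1.N2=(dead,v1) | N0.N0=(alive,v0) N0.N1=(dead,v2) N0.N2=(dead,v1)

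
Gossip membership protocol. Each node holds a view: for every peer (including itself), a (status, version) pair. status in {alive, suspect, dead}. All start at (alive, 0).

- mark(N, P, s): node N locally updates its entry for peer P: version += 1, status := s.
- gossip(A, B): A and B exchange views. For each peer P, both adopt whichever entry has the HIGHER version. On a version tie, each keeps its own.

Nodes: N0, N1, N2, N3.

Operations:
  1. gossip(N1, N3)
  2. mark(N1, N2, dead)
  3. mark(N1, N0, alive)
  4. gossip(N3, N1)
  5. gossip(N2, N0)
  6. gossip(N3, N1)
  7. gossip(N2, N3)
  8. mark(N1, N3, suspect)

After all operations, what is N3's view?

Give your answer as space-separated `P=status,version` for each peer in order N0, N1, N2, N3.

Answer: N0=alive,1 N1=alive,0 N2=dead,1 N3=alive,0

Derivation:
Op 1: gossip N1<->N3 -> N1.N0=(alive,v0) N1.N1=(alive,v0) N1.N2=(alive,v0) N1.N3=(alive,v0) | N3.N0=(alive,v0) N3.N1=(alive,v0) N3.N2=(alive,v0) N3.N3=(alive,v0)
Op 2: N1 marks N2=dead -> (dead,v1)
Op 3: N1 marks N0=alive -> (alive,v1)
Op 4: gossip N3<->N1 -> N3.N0=(alive,v1) N3.N1=(alive,v0) N3.N2=(dead,v1) N3.N3=(alive,v0) | N1.N0=(alive,v1) N1.N1=(alive,v0) N1.N2=(dead,v1) N1.N3=(alive,v0)
Op 5: gossip N2<->N0 -> N2.N0=(alive,v0) N2.N1=(alive,v0) N2.N2=(alive,v0) N2.N3=(alive,v0) | N0.N0=(alive,v0) N0.N1=(alive,v0) N0.N2=(alive,v0) N0.N3=(alive,v0)
Op 6: gossip N3<->N1 -> N3.N0=(alive,v1) N3.N1=(alive,v0) N3.N2=(dead,v1) N3.N3=(alive,v0) | N1.N0=(alive,v1) N1.N1=(alive,v0) N1.N2=(dead,v1) N1.N3=(alive,v0)
Op 7: gossip N2<->N3 -> N2.N0=(alive,v1) N2.N1=(alive,v0) N2.N2=(dead,v1) N2.N3=(alive,v0) | N3.N0=(alive,v1) N3.N1=(alive,v0) N3.N2=(dead,v1) N3.N3=(alive,v0)
Op 8: N1 marks N3=suspect -> (suspect,v1)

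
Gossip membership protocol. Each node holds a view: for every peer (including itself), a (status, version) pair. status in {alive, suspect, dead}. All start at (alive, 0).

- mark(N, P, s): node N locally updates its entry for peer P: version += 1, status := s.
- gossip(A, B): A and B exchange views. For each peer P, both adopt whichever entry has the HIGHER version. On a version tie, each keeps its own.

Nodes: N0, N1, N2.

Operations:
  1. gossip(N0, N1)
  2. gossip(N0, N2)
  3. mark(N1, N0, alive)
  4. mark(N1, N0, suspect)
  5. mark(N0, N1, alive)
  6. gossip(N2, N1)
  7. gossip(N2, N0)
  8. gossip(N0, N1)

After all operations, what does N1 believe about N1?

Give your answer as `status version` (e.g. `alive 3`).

Answer: alive 1

Derivation:
Op 1: gossip N0<->N1 -> N0.N0=(alive,v0) N0.N1=(alive,v0) N0.N2=(alive,v0) | N1.N0=(alive,v0) N1.N1=(alive,v0) N1.N2=(alive,v0)
Op 2: gossip N0<->N2 -> N0.N0=(alive,v0) N0.N1=(alive,v0) N0.N2=(alive,v0) | N2.N0=(alive,v0) N2.N1=(alive,v0) N2.N2=(alive,v0)
Op 3: N1 marks N0=alive -> (alive,v1)
Op 4: N1 marks N0=suspect -> (suspect,v2)
Op 5: N0 marks N1=alive -> (alive,v1)
Op 6: gossip N2<->N1 -> N2.N0=(suspect,v2) N2.N1=(alive,v0) N2.N2=(alive,v0) | N1.N0=(suspect,v2) N1.N1=(alive,v0) N1.N2=(alive,v0)
Op 7: gossip N2<->N0 -> N2.N0=(suspect,v2) N2.N1=(alive,v1) N2.N2=(alive,v0) | N0.N0=(suspect,v2) N0.N1=(alive,v1) N0.N2=(alive,v0)
Op 8: gossip N0<->N1 -> N0.N0=(suspect,v2) N0.N1=(alive,v1) N0.N2=(alive,v0) | N1.N0=(suspect,v2) N1.N1=(alive,v1) N1.N2=(alive,v0)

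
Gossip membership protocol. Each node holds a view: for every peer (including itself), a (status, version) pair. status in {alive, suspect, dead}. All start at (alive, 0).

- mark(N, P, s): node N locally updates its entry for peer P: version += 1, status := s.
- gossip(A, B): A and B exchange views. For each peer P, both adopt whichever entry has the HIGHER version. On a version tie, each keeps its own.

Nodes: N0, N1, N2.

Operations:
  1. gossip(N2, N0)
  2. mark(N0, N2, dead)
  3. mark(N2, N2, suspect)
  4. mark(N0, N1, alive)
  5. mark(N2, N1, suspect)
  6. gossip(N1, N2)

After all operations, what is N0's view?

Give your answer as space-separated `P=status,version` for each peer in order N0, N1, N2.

Op 1: gossip N2<->N0 -> N2.N0=(alive,v0) N2.N1=(alive,v0) N2.N2=(alive,v0) | N0.N0=(alive,v0) N0.N1=(alive,v0) N0.N2=(alive,v0)
Op 2: N0 marks N2=dead -> (dead,v1)
Op 3: N2 marks N2=suspect -> (suspect,v1)
Op 4: N0 marks N1=alive -> (alive,v1)
Op 5: N2 marks N1=suspect -> (suspect,v1)
Op 6: gossip N1<->N2 -> N1.N0=(alive,v0) N1.N1=(suspect,v1) N1.N2=(suspect,v1) | N2.N0=(alive,v0) N2.N1=(suspect,v1) N2.N2=(suspect,v1)

Answer: N0=alive,0 N1=alive,1 N2=dead,1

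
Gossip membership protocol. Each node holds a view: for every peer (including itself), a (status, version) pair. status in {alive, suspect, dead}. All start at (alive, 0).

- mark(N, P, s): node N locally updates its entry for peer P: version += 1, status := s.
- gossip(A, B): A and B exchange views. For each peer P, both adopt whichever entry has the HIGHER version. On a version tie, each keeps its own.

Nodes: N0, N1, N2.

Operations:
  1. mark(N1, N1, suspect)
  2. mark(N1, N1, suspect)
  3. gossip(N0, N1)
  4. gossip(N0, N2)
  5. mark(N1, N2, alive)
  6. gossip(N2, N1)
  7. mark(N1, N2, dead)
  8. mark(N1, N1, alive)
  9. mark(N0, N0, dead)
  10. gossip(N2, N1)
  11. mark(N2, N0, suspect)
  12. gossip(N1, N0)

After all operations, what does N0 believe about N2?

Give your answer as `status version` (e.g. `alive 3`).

Op 1: N1 marks N1=suspect -> (suspect,v1)
Op 2: N1 marks N1=suspect -> (suspect,v2)
Op 3: gossip N0<->N1 -> N0.N0=(alive,v0) N0.N1=(suspect,v2) N0.N2=(alive,v0) | N1.N0=(alive,v0) N1.N1=(suspect,v2) N1.N2=(alive,v0)
Op 4: gossip N0<->N2 -> N0.N0=(alive,v0) N0.N1=(suspect,v2) N0.N2=(alive,v0) | N2.N0=(alive,v0) N2.N1=(suspect,v2) N2.N2=(alive,v0)
Op 5: N1 marks N2=alive -> (alive,v1)
Op 6: gossip N2<->N1 -> N2.N0=(alive,v0) N2.N1=(suspect,v2) N2.N2=(alive,v1) | N1.N0=(alive,v0) N1.N1=(suspect,v2) N1.N2=(alive,v1)
Op 7: N1 marks N2=dead -> (dead,v2)
Op 8: N1 marks N1=alive -> (alive,v3)
Op 9: N0 marks N0=dead -> (dead,v1)
Op 10: gossip N2<->N1 -> N2.N0=(alive,v0) N2.N1=(alive,v3) N2.N2=(dead,v2) | N1.N0=(alive,v0) N1.N1=(alive,v3) N1.N2=(dead,v2)
Op 11: N2 marks N0=suspect -> (suspect,v1)
Op 12: gossip N1<->N0 -> N1.N0=(dead,v1) N1.N1=(alive,v3) N1.N2=(dead,v2) | N0.N0=(dead,v1) N0.N1=(alive,v3) N0.N2=(dead,v2)

Answer: dead 2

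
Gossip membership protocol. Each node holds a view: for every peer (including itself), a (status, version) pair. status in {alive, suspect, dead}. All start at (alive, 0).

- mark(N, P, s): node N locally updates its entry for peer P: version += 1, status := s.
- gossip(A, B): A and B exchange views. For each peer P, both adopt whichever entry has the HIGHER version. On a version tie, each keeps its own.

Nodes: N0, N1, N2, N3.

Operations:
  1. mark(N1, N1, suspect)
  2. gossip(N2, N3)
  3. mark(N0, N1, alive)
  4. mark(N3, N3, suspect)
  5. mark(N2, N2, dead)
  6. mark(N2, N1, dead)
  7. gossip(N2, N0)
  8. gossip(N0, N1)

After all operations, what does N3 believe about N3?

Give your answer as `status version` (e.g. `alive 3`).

Answer: suspect 1

Derivation:
Op 1: N1 marks N1=suspect -> (suspect,v1)
Op 2: gossip N2<->N3 -> N2.N0=(alive,v0) N2.N1=(alive,v0) N2.N2=(alive,v0) N2.N3=(alive,v0) | N3.N0=(alive,v0) N3.N1=(alive,v0) N3.N2=(alive,v0) N3.N3=(alive,v0)
Op 3: N0 marks N1=alive -> (alive,v1)
Op 4: N3 marks N3=suspect -> (suspect,v1)
Op 5: N2 marks N2=dead -> (dead,v1)
Op 6: N2 marks N1=dead -> (dead,v1)
Op 7: gossip N2<->N0 -> N2.N0=(alive,v0) N2.N1=(dead,v1) N2.N2=(dead,v1) N2.N3=(alive,v0) | N0.N0=(alive,v0) N0.N1=(alive,v1) N0.N2=(dead,v1) N0.N3=(alive,v0)
Op 8: gossip N0<->N1 -> N0.N0=(alive,v0) N0.N1=(alive,v1) N0.N2=(dead,v1) N0.N3=(alive,v0) | N1.N0=(alive,v0) N1.N1=(suspect,v1) N1.N2=(dead,v1) N1.N3=(alive,v0)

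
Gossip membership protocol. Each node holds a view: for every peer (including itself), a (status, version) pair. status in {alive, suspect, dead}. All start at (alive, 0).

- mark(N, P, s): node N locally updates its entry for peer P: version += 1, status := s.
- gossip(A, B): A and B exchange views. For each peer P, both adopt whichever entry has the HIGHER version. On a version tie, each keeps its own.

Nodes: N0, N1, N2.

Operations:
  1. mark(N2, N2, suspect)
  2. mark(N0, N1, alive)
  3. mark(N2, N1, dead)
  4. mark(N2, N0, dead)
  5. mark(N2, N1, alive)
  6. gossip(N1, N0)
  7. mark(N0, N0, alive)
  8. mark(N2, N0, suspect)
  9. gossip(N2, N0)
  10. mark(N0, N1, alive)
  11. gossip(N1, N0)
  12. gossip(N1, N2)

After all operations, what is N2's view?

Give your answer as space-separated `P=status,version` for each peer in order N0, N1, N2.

Op 1: N2 marks N2=suspect -> (suspect,v1)
Op 2: N0 marks N1=alive -> (alive,v1)
Op 3: N2 marks N1=dead -> (dead,v1)
Op 4: N2 marks N0=dead -> (dead,v1)
Op 5: N2 marks N1=alive -> (alive,v2)
Op 6: gossip N1<->N0 -> N1.N0=(alive,v0) N1.N1=(alive,v1) N1.N2=(alive,v0) | N0.N0=(alive,v0) N0.N1=(alive,v1) N0.N2=(alive,v0)
Op 7: N0 marks N0=alive -> (alive,v1)
Op 8: N2 marks N0=suspect -> (suspect,v2)
Op 9: gossip N2<->N0 -> N2.N0=(suspect,v2) N2.N1=(alive,v2) N2.N2=(suspect,v1) | N0.N0=(suspect,v2) N0.N1=(alive,v2) N0.N2=(suspect,v1)
Op 10: N0 marks N1=alive -> (alive,v3)
Op 11: gossip N1<->N0 -> N1.N0=(suspect,v2) N1.N1=(alive,v3) N1.N2=(suspect,v1) | N0.N0=(suspect,v2) N0.N1=(alive,v3) N0.N2=(suspect,v1)
Op 12: gossip N1<->N2 -> N1.N0=(suspect,v2) N1.N1=(alive,v3) N1.N2=(suspect,v1) | N2.N0=(suspect,v2) N2.N1=(alive,v3) N2.N2=(suspect,v1)

Answer: N0=suspect,2 N1=alive,3 N2=suspect,1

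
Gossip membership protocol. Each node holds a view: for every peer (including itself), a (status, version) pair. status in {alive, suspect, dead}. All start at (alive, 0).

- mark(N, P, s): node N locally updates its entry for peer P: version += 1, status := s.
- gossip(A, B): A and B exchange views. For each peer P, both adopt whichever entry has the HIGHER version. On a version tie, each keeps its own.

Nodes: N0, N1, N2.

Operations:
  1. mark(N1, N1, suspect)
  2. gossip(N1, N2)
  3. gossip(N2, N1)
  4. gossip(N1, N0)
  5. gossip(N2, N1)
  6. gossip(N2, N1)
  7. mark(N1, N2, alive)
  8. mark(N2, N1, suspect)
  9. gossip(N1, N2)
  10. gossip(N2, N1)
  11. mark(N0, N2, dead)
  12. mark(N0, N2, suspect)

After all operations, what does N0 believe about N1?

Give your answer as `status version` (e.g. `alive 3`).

Op 1: N1 marks N1=suspect -> (suspect,v1)
Op 2: gossip N1<->N2 -> N1.N0=(alive,v0) N1.N1=(suspect,v1) N1.N2=(alive,v0) | N2.N0=(alive,v0) N2.N1=(suspect,v1) N2.N2=(alive,v0)
Op 3: gossip N2<->N1 -> N2.N0=(alive,v0) N2.N1=(suspect,v1) N2.N2=(alive,v0) | N1.N0=(alive,v0) N1.N1=(suspect,v1) N1.N2=(alive,v0)
Op 4: gossip N1<->N0 -> N1.N0=(alive,v0) N1.N1=(suspect,v1) N1.N2=(alive,v0) | N0.N0=(alive,v0) N0.N1=(suspect,v1) N0.N2=(alive,v0)
Op 5: gossip N2<->N1 -> N2.N0=(alive,v0) N2.N1=(suspect,v1) N2.N2=(alive,v0) | N1.N0=(alive,v0) N1.N1=(suspect,v1) N1.N2=(alive,v0)
Op 6: gossip N2<->N1 -> N2.N0=(alive,v0) N2.N1=(suspect,v1) N2.N2=(alive,v0) | N1.N0=(alive,v0) N1.N1=(suspect,v1) N1.N2=(alive,v0)
Op 7: N1 marks N2=alive -> (alive,v1)
Op 8: N2 marks N1=suspect -> (suspect,v2)
Op 9: gossip N1<->N2 -> N1.N0=(alive,v0) N1.N1=(suspect,v2) N1.N2=(alive,v1) | N2.N0=(alive,v0) N2.N1=(suspect,v2) N2.N2=(alive,v1)
Op 10: gossip N2<->N1 -> N2.N0=(alive,v0) N2.N1=(suspect,v2) N2.N2=(alive,v1) | N1.N0=(alive,v0) N1.N1=(suspect,v2) N1.N2=(alive,v1)
Op 11: N0 marks N2=dead -> (dead,v1)
Op 12: N0 marks N2=suspect -> (suspect,v2)

Answer: suspect 1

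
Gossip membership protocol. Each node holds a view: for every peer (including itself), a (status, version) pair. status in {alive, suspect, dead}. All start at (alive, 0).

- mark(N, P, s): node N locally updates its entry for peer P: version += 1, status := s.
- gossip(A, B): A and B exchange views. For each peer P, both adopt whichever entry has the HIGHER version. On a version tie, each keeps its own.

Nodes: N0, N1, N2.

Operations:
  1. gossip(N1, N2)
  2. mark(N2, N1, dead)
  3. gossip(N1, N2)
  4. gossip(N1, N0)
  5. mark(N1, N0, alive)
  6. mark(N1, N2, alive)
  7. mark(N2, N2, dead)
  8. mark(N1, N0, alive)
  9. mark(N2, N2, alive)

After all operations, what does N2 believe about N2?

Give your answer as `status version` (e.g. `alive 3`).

Op 1: gossip N1<->N2 -> N1.N0=(alive,v0) N1.N1=(alive,v0) N1.N2=(alive,v0) | N2.N0=(alive,v0) N2.N1=(alive,v0) N2.N2=(alive,v0)
Op 2: N2 marks N1=dead -> (dead,v1)
Op 3: gossip N1<->N2 -> N1.N0=(alive,v0) N1.N1=(dead,v1) N1.N2=(alive,v0) | N2.N0=(alive,v0) N2.N1=(dead,v1) N2.N2=(alive,v0)
Op 4: gossip N1<->N0 -> N1.N0=(alive,v0) N1.N1=(dead,v1) N1.N2=(alive,v0) | N0.N0=(alive,v0) N0.N1=(dead,v1) N0.N2=(alive,v0)
Op 5: N1 marks N0=alive -> (alive,v1)
Op 6: N1 marks N2=alive -> (alive,v1)
Op 7: N2 marks N2=dead -> (dead,v1)
Op 8: N1 marks N0=alive -> (alive,v2)
Op 9: N2 marks N2=alive -> (alive,v2)

Answer: alive 2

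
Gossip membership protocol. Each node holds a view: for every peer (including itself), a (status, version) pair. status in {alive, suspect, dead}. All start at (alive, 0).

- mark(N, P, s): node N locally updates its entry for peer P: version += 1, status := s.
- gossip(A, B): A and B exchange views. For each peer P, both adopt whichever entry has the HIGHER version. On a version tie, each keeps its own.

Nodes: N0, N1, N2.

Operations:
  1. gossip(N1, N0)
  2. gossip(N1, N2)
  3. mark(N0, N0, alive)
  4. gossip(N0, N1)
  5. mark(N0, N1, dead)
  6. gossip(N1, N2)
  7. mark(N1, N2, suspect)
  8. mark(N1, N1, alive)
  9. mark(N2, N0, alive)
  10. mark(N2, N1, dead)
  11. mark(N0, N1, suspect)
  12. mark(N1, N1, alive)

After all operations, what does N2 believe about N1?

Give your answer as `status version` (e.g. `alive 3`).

Op 1: gossip N1<->N0 -> N1.N0=(alive,v0) N1.N1=(alive,v0) N1.N2=(alive,v0) | N0.N0=(alive,v0) N0.N1=(alive,v0) N0.N2=(alive,v0)
Op 2: gossip N1<->N2 -> N1.N0=(alive,v0) N1.N1=(alive,v0) N1.N2=(alive,v0) | N2.N0=(alive,v0) N2.N1=(alive,v0) N2.N2=(alive,v0)
Op 3: N0 marks N0=alive -> (alive,v1)
Op 4: gossip N0<->N1 -> N0.N0=(alive,v1) N0.N1=(alive,v0) N0.N2=(alive,v0) | N1.N0=(alive,v1) N1.N1=(alive,v0) N1.N2=(alive,v0)
Op 5: N0 marks N1=dead -> (dead,v1)
Op 6: gossip N1<->N2 -> N1.N0=(alive,v1) N1.N1=(alive,v0) N1.N2=(alive,v0) | N2.N0=(alive,v1) N2.N1=(alive,v0) N2.N2=(alive,v0)
Op 7: N1 marks N2=suspect -> (suspect,v1)
Op 8: N1 marks N1=alive -> (alive,v1)
Op 9: N2 marks N0=alive -> (alive,v2)
Op 10: N2 marks N1=dead -> (dead,v1)
Op 11: N0 marks N1=suspect -> (suspect,v2)
Op 12: N1 marks N1=alive -> (alive,v2)

Answer: dead 1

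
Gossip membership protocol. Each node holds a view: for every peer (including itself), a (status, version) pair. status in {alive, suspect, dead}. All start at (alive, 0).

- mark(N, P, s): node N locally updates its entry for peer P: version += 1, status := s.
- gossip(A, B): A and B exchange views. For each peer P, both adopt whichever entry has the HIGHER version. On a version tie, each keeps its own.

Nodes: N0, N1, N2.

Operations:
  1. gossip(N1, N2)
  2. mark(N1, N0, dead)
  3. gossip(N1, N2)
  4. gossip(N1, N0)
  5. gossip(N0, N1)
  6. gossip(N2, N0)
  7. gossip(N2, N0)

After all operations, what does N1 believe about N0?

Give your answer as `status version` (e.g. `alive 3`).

Answer: dead 1

Derivation:
Op 1: gossip N1<->N2 -> N1.N0=(alive,v0) N1.N1=(alive,v0) N1.N2=(alive,v0) | N2.N0=(alive,v0) N2.N1=(alive,v0) N2.N2=(alive,v0)
Op 2: N1 marks N0=dead -> (dead,v1)
Op 3: gossip N1<->N2 -> N1.N0=(dead,v1) N1.N1=(alive,v0) N1.N2=(alive,v0) | N2.N0=(dead,v1) N2.N1=(alive,v0) N2.N2=(alive,v0)
Op 4: gossip N1<->N0 -> N1.N0=(dead,v1) N1.N1=(alive,v0) N1.N2=(alive,v0) | N0.N0=(dead,v1) N0.N1=(alive,v0) N0.N2=(alive,v0)
Op 5: gossip N0<->N1 -> N0.N0=(dead,v1) N0.N1=(alive,v0) N0.N2=(alive,v0) | N1.N0=(dead,v1) N1.N1=(alive,v0) N1.N2=(alive,v0)
Op 6: gossip N2<->N0 -> N2.N0=(dead,v1) N2.N1=(alive,v0) N2.N2=(alive,v0) | N0.N0=(dead,v1) N0.N1=(alive,v0) N0.N2=(alive,v0)
Op 7: gossip N2<->N0 -> N2.N0=(dead,v1) N2.N1=(alive,v0) N2.N2=(alive,v0) | N0.N0=(dead,v1) N0.N1=(alive,v0) N0.N2=(alive,v0)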